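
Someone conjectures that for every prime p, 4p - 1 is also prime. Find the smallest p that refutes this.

A counterexample is any prime p such that 4p - 1 is not prime; we check each in order.
For p = 2, 3, 5 the conclusion holds.
p = 7: 4p - 1 = 27 = 3 × 9, not prime.
Hence p = 7 is a counterexample.

p = 7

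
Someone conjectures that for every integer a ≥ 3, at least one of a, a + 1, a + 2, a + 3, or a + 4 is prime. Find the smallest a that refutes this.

a = 24

We need the least integer a ≥ 3 for which a, a + 1, a + 2, a + 3, a + 4 are all composite.
The first 21 eligible values, up to a = 23, all satisfy the conclusion.
a = 24: 24 = 2 × 12; 25 = 5 × 5; 26 = 2 × 13; 27 = 3 × 9; 28 = 2 × 14 — all composite.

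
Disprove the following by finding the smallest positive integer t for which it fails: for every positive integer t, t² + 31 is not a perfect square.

t = 15

For t = 1, 2, 3, 4, …, 12, 13, 14 the conclusion holds.
t = 15: 15² + 31 = 256 = 16², a perfect square.
Thus t = 15 disproves the claim, and no smaller t works.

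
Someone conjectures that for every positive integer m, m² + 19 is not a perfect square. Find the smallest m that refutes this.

m = 9

Check each positive integer m in order until m² + 19 is a perfect square.
m = 1: 1² + 19 = 20, not a perfect square.
m = 2: 2² + 19 = 23, not a perfect square.
m = 3: 3² + 19 = 28, not a perfect square.
m = 4: 4² + 19 = 35, not a perfect square.
m = 5: 5² + 19 = 44, not a perfect square.
m = 6: 6² + 19 = 55, not a perfect square.
m = 7: 7² + 19 = 68, not a perfect square.
m = 8: 8² + 19 = 83, not a perfect square.
m = 9: 9² + 19 = 100 = 10², a perfect square.
Thus m = 9 disproves the claim, and no smaller m works.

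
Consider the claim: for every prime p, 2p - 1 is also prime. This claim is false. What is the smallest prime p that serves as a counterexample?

A counterexample is any prime p such that 2p - 1 is not prime; we check each in order.
p = 2: 2p - 1 = 3, prime.
p = 3: 2p - 1 = 5, prime.
p = 5: 2p - 1 = 9 = 3 × 3, not prime.

p = 5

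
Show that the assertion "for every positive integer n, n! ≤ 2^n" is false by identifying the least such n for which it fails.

n = 4

Check each positive integer n in order until n! > 2^n.
n = 1: n! = 1 and 2^n = 2, so 1 ≤ 2.
n = 2: n! = 2 and 2^n = 4, so 2 ≤ 4.
n = 3: n! = 6 and 2^n = 8, so 6 ≤ 8.
n = 4: n! = 24 and 2^n = 16, so 24 > 16.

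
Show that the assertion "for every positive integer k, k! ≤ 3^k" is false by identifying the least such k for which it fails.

The first 6 eligible values, up to k = 6, all satisfy the conclusion.
k = 7: k! = 5040 and 3^k = 2187, so 5040 > 2187.
Thus k = 7 disproves the claim, and no smaller k works.

k = 7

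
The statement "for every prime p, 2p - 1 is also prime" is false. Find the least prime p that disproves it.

p = 5

For p = 2, 3 the conclusion holds.
p = 5: 2p - 1 = 9 = 3 × 3, not prime.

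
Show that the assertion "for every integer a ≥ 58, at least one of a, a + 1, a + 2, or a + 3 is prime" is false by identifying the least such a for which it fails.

a = 62

A counterexample is any integer a ≥ 58 such that a, a + 1, a + 2, a + 3 are all composite; we check each in order.
The first 4 eligible values, up to a = 61, all satisfy the conclusion.
a = 62: 62 = 2 × 31; 63 = 3 × 21; 64 = 2 × 32; 65 = 5 × 13 — all composite.
Thus a = 62 disproves the claim, and no smaller a works.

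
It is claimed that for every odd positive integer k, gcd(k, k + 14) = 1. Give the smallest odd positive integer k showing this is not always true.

k = 7

We need the least odd positive integer k for which gcd(k, k + 14) > 1.
For k = 1, 3, 5 the conclusion holds.
k = 7: gcd(7, 21) = 7.
Hence k = 7 is a counterexample.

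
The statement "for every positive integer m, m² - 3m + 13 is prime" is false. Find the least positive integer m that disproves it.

Check each positive integer m in order until m² - 3m + 13 is not prime.
For m = 1, 2, 3, 4, …, 9, 10, 11 the conclusion holds.
m = 12: m² - 3m + 13 = 121 = 11 × 11, composite.

m = 12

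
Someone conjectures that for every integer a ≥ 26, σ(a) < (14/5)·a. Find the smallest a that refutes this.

a = 60

A counterexample is any integer a ≥ 26 such that the claim fails; we check each in order.
For a = 26, 27, 28, 29, …, 57, 58, 59 the conclusion holds.
a = 60: σ(60) = 168; 168 ≥ 168.
Hence a = 60 is a counterexample.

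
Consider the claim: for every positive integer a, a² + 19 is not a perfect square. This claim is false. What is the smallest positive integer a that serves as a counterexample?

A counterexample is any positive integer a such that a² + 19 is a perfect square; we check each in order.
a = 1: 1² + 19 = 20, not a perfect square.
a = 2: 2² + 19 = 23, not a perfect square.
a = 3: 3² + 19 = 28, not a perfect square.
a = 4: 4² + 19 = 35, not a perfect square.
a = 5: 5² + 19 = 44, not a perfect square.
a = 6: 6² + 19 = 55, not a perfect square.
a = 7: 7² + 19 = 68, not a perfect square.
a = 8: 8² + 19 = 83, not a perfect square.
a = 9: 9² + 19 = 100 = 10², a perfect square.

a = 9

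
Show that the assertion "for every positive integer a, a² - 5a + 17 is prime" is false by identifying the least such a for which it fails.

We need the least positive integer a for which a² - 5a + 17 is not prime.
For a = 1, 2, 3, 4, …, 10, 11, 12 the conclusion holds.
a = 13: a² - 5a + 17 = 121 = 11 × 11, composite.

a = 13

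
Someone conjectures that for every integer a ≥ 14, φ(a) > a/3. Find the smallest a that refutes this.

a = 18

A counterexample is any integer a ≥ 14 such that the claim fails; we check each in order.
The first 4 eligible values, up to a = 17, all satisfy the conclusion.
a = 18: φ(18) = 6 and 18/3 = 6, so φ(18) ≤ 18/3.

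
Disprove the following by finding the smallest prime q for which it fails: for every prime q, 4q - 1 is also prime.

q = 7

We need the least prime q for which 4q - 1 is not prime.
q = 2: 4q - 1 = 7, prime.
q = 3: 4q - 1 = 11, prime.
q = 5: 4q - 1 = 19, prime.
q = 7: 4q - 1 = 27 = 3 × 9, not prime.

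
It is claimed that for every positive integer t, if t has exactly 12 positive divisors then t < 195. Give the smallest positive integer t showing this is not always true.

For t = 60, 72, 84, 90, …, 150, 156, 160 the conclusion holds.
t = 198: τ(198) = 12; 198 ≥ 195.
Hence t = 198 is a counterexample.

t = 198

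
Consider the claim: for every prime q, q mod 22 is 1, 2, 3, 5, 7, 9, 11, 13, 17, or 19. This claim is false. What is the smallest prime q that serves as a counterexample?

q = 37

A counterexample is any prime q such that the claim fails; we check each in order.
For q = 2, 3, 5, 7, …, 23, 29, 31 the conclusion holds.
q = 37: 37 mod 22 = 15 — not in {1, 2, 3, 5, 7, 9, 11, 13, 17, 19}.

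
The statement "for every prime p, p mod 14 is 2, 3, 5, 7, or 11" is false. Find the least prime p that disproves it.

We need the least prime p for which the claim fails.
For p = 2, 3, 5, 7, 11 the conclusion holds.
p = 13: 13 mod 14 = 13 — not in {2, 3, 5, 7, 11}.

p = 13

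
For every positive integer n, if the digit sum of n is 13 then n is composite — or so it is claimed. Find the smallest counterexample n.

A counterexample is any positive integer n such that the digit sum of n is 13 but n is prime; we check each in order.
n = 49: digit sum 13; 49 is composite.
n = 58: digit sum 13; 58 is composite.
n = 67: digit sum 13; 67 is prime, not composite.
Thus n = 67 disproves the claim, and no smaller n works.

n = 67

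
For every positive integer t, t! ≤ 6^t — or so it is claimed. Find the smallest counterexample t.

A counterexample is any positive integer t such that t! > 6^t; we check each in order.
For t = 1, 2, 3, 4, …, 11, 12, 13 the conclusion holds.
t = 14: t! = 87178291200 and 6^t = 78364164096, so 87178291200 > 78364164096.

t = 14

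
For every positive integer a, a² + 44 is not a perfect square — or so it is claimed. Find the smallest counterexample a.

a = 10

Check each positive integer a in order until a² + 44 is a perfect square.
For a = 1, 2, 3, 4, 5, 6, 7, 8, 9 the conclusion holds.
a = 10: 10² + 44 = 144 = 12², a perfect square.
Hence a = 10 is a counterexample.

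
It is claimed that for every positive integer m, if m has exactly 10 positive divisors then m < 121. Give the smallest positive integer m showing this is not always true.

For m = 48, 80, 112 the conclusion holds.
m = 162: τ(162) = 10; 162 ≥ 121.

m = 162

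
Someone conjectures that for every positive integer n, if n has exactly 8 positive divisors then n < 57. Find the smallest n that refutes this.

Check each positive integer n in order until n has exactly 8 positive divisors but the claim fails.
For n = 24, 30, 40, 42, 54, 56 the conclusion holds.
n = 66: τ(66) = 8; 66 ≥ 57.
So n = 66 is the smallest counterexample.

n = 66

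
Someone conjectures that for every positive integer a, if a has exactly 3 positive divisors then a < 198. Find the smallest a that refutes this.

We need the least positive integer a for which a has exactly 3 positive divisors but the claim fails.
a = 4: τ(4) = 3; 4 < 198.
a = 9: τ(9) = 3; 9 < 198.
a = 25: τ(25) = 3; 25 < 198.
a = 49: τ(49) = 3; 49 < 198.
a = 121: τ(121) = 3; 121 < 198.
a = 169: τ(169) = 3; 169 < 198.
a = 289: τ(289) = 3; 289 ≥ 198.
So a = 289 is the smallest counterexample.

a = 289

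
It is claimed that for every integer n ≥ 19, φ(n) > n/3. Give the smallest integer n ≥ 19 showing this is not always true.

n = 24

A counterexample is any integer n ≥ 19 such that the claim fails; we check each in order.
n = 19: φ(19) = 18 and 19/3 = 19/3, so φ(19) > 19/3.
n = 20: φ(20) = 8 and 20/3 = 20/3, so φ(20) > 20/3.
n = 21: φ(21) = 12 and 21/3 = 7, so φ(21) > 21/3.
n = 22: φ(22) = 10 and 22/3 = 22/3, so φ(22) > 22/3.
n = 23: φ(23) = 22 and 23/3 = 23/3, so φ(23) > 23/3.
n = 24: φ(24) = 8 and 24/3 = 8, so φ(24) ≤ 24/3.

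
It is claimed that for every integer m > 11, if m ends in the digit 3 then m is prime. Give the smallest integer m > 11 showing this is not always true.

m = 33

Check each integer m > 11 in order until m ends in the digit 3 but m is not prime.
For m = 13, 23 the conclusion holds.
m = 33: 33 ends in 3; 33 = 3 × 11, composite.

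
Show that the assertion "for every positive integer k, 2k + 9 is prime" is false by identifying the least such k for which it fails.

We need the least positive integer k for which 2k + 9 is not prime.
For k = 1, 2 the conclusion holds.
k = 3: 2k + 9 = 15 = 3 × 5, composite.

k = 3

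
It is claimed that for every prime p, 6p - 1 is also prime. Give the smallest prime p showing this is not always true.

Check each prime p in order until 6p - 1 is not prime.
For p = 2, 3, 5, 7 the conclusion holds.
p = 11: 6p - 1 = 65 = 5 × 13, not prime.
Hence p = 11 is a counterexample.

p = 11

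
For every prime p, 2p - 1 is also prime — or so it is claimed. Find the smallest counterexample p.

We need the least prime p for which 2p - 1 is not prime.
For p = 2, 3 the conclusion holds.
p = 5: 2p - 1 = 9 = 3 × 3, not prime.

p = 5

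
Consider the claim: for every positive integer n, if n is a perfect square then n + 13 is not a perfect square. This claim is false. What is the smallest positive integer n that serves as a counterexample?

A counterexample is any positive integer n such that n is a perfect square but n + 13 is a perfect square; we check each in order.
The first 5 eligible values, up to n = 25, all satisfy the conclusion.
n = 36: 36 = 6² and 36 + 13 = 49 = 7².
So n = 36 is the smallest counterexample.

n = 36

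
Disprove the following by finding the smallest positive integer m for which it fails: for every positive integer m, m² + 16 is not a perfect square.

For m = 1, 2 the conclusion holds.
m = 3: 3² + 16 = 25 = 5², a perfect square.

m = 3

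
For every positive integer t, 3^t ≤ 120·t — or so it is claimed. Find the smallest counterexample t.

We need the least positive integer t for which 3^t > 120·t.
For t = 1, 2, 3, 4, 5 the conclusion holds.
t = 6: 3^t = 729 and 120·t = 720, so 729 > 720.
So t = 6 is the smallest counterexample.

t = 6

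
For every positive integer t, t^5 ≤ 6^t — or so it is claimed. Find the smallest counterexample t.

t = 3

Check each positive integer t in order until t^5 > 6^t.
For t = 1, 2 the conclusion holds.
t = 3: t^5 = 243 and 6^t = 216, so 243 > 216.
So t = 3 is the smallest counterexample.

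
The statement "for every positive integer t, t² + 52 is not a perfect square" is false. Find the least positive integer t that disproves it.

A counterexample is any positive integer t such that t² + 52 is a perfect square; we check each in order.
The first 11 eligible values, up to t = 11, all satisfy the conclusion.
t = 12: 12² + 52 = 196 = 14², a perfect square.
Thus t = 12 disproves the claim, and no smaller t works.

t = 12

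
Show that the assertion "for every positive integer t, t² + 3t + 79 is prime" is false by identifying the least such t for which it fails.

t = 5

Check each positive integer t in order until t² + 3t + 79 is not prime.
The first 4 eligible values, up to t = 4, all satisfy the conclusion.
t = 5: t² + 3t + 79 = 119 = 7 × 17, composite.
Thus t = 5 disproves the claim, and no smaller t works.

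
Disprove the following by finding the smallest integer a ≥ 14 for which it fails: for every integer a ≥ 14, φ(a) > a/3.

a = 18

For a = 14, 15, 16, 17 the conclusion holds.
a = 18: φ(18) = 6 and 18/3 = 6, so φ(18) ≤ 18/3.
Thus a = 18 disproves the claim, and no smaller a works.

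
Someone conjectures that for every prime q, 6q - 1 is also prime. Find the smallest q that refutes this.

q = 2: 6q - 1 = 11, prime.
q = 3: 6q - 1 = 17, prime.
q = 5: 6q - 1 = 29, prime.
q = 7: 6q - 1 = 41, prime.
q = 11: 6q - 1 = 65 = 5 × 13, not prime.
Hence q = 11 is a counterexample.

q = 11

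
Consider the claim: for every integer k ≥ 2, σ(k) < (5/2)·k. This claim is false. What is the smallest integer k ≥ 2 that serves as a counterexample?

A counterexample is any integer k ≥ 2 such that the claim fails; we check each in order.
The first 22 eligible values, up to k = 23, all satisfy the conclusion.
k = 24: σ(24) = 60; 60 ≥ 60.

k = 24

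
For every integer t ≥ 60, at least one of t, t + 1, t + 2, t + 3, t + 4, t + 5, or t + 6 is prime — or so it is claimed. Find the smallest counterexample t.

Check each integer t ≥ 60 in order until t, t + 1, t + 2, t + 3, t + 4, t + 5, t + 6 are all composite.
The first 30 eligible values, up to t = 89, all satisfy the conclusion.
t = 90: 90 = 2 × 45; 91 = 7 × 13; 92 = 2 × 46; 93 = 3 × 31; 94 = 2 × 47; 95 = 5 × 19; 96 = 2 × 48 — all composite.

t = 90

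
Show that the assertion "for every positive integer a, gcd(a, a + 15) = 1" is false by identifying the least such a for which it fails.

a = 3

a = 1: gcd(1, 16) = 1.
a = 2: gcd(2, 17) = 1.
a = 3: gcd(3, 18) = 3.
Hence a = 3 is a counterexample.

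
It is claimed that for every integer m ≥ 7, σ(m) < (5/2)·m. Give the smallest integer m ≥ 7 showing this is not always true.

m = 24

For m = 7, 8, 9, 10, …, 21, 22, 23 the conclusion holds.
m = 24: σ(24) = 60; 60 ≥ 60.
Hence m = 24 is a counterexample.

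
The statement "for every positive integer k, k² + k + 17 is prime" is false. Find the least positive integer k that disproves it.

The first 15 eligible values, up to k = 15, all satisfy the conclusion.
k = 16: k² + k + 17 = 289 = 17 × 17, composite.

k = 16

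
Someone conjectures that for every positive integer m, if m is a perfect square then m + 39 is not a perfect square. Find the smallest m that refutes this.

A counterexample is any positive integer m such that m is a perfect square but m + 39 is a perfect square; we check each in order.
m = 1: 1 + 39 = 40, not a perfect square.
m = 4: 4 + 39 = 43, not a perfect square.
m = 9: 9 + 39 = 48, not a perfect square.
m = 16: 16 + 39 = 55, not a perfect square.
m = 25: 25 = 5² and 25 + 39 = 64 = 8².

m = 25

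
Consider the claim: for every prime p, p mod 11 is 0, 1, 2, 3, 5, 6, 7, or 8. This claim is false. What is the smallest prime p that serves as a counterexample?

p = 31

A counterexample is any prime p such that the claim fails; we check each in order.
For p = 2, 3, 5, 7, 11, 13, 17, 19, 23, 29 the conclusion holds.
p = 31: 31 mod 11 = 9 — not in {0, 1, 2, 3, 5, 6, 7, 8}.
So p = 31 is the smallest counterexample.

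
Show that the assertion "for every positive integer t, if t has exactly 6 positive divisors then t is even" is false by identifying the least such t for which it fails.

For t = 12, 18, 20, 28, 32, 44 the conclusion holds.
t = 45: divisors of 45: 1, 3, 5, 9, 15, 45; 45 is odd.
Hence t = 45 is a counterexample.

t = 45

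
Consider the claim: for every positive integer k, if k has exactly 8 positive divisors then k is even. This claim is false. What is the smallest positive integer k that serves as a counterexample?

k = 105

A counterexample is any positive integer k such that k has exactly 8 positive divisors but k is odd; we check each in order.
For k = 24, 30, 40, 42, …, 88, 102, 104 the conclusion holds.
k = 105: divisors of 105: 1, 3, 5, 7, 15, 21, 35, 105; 105 is odd.
So k = 105 is the smallest counterexample.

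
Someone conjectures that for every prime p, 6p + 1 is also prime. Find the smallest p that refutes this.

The first 7 eligible values, up to p = 17, all satisfy the conclusion.
p = 19: 6p + 1 = 115 = 5 × 23, not prime.

p = 19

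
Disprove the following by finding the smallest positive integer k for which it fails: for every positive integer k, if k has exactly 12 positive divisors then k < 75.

k = 84

k = 60: τ(60) = 12; 60 < 75.
k = 72: τ(72) = 12; 72 < 75.
k = 84: τ(84) = 12; 84 ≥ 75.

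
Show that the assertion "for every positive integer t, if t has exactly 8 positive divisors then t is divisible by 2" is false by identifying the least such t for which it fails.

Check each positive integer t in order until t has exactly 8 positive divisors but t is not divisible by 2.
The first 12 eligible values, up to t = 104, all satisfy the conclusion.
t = 105: τ(105) = 8; 105 mod 2 = 1.

t = 105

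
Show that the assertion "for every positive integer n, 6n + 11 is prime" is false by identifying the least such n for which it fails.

n = 4

For n = 1, 2, 3 the conclusion holds.
n = 4: 6n + 11 = 35 = 5 × 7, composite.
Hence n = 4 is a counterexample.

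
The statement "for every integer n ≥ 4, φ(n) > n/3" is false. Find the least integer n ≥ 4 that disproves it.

A counterexample is any integer n ≥ 4 such that the claim fails; we check each in order.
For n = 4, 5 the conclusion holds.
n = 6: φ(6) = 2 and 6/3 = 2, so φ(6) ≤ 6/3.

n = 6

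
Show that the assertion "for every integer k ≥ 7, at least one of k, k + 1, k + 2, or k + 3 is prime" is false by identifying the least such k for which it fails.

k = 24

We need the least integer k ≥ 7 for which k, k + 1, k + 2, k + 3 are all composite.
For k = 7, 8, 9, 10, …, 21, 22, 23 the conclusion holds.
k = 24: 24 = 2 × 12; 25 = 5 × 5; 26 = 2 × 13; 27 = 3 × 9 — all composite.
Thus k = 24 disproves the claim, and no smaller k works.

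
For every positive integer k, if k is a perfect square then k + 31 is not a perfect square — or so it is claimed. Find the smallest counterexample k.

k = 225

Check each positive integer k in order until k is a perfect square but k + 31 is a perfect square.
For k = 1, 4, 9, 16, …, 144, 169, 196 the conclusion holds.
k = 225: 225 = 15² and 225 + 31 = 256 = 16².
So k = 225 is the smallest counterexample.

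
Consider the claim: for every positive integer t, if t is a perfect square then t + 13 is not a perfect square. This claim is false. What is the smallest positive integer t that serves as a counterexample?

A counterexample is any positive integer t such that t is a perfect square but t + 13 is a perfect square; we check each in order.
The first 5 eligible values, up to t = 25, all satisfy the conclusion.
t = 36: 36 = 6² and 36 + 13 = 49 = 7².
So t = 36 is the smallest counterexample.

t = 36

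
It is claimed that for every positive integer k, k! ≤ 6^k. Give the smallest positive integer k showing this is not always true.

We need the least positive integer k for which k! > 6^k.
For k = 1, 2, 3, 4, …, 11, 12, 13 the conclusion holds.
k = 14: k! = 87178291200 and 6^k = 78364164096, so 87178291200 > 78364164096.
So k = 14 is the smallest counterexample.

k = 14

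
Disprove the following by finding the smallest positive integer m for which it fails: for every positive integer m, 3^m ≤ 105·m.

m = 6

We need the least positive integer m for which 3^m > 105·m.
The first 5 eligible values, up to m = 5, all satisfy the conclusion.
m = 6: 3^m = 729 and 105·m = 630, so 729 > 630.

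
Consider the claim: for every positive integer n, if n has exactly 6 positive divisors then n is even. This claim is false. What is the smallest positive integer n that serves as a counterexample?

n = 45

A counterexample is any positive integer n such that n has exactly 6 positive divisors but n is odd; we check each in order.
For n = 12, 18, 20, 28, 32, 44 the conclusion holds.
n = 45: divisors of 45: 1, 3, 5, 9, 15, 45; 45 is odd.
Thus n = 45 disproves the claim, and no smaller n works.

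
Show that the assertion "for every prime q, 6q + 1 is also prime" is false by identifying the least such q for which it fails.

q = 19

We need the least prime q for which 6q + 1 is not prime.
q = 2: 6q + 1 = 13, prime.
q = 3: 6q + 1 = 19, prime.
q = 5: 6q + 1 = 31, prime.
q = 7: 6q + 1 = 43, prime.
q = 11: 6q + 1 = 67, prime.
q = 13: 6q + 1 = 79, prime.
q = 17: 6q + 1 = 103, prime.
q = 19: 6q + 1 = 115 = 5 × 23, not prime.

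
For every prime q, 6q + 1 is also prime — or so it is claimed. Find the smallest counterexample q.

q = 19

For q = 2, 3, 5, 7, 11, 13, 17 the conclusion holds.
q = 19: 6q + 1 = 115 = 5 × 23, not prime.
So q = 19 is the smallest counterexample.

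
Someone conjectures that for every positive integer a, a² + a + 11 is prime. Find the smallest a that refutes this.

a = 10

We need the least positive integer a for which a² + a + 11 is not prime.
The first 9 eligible values, up to a = 9, all satisfy the conclusion.
a = 10: a² + a + 11 = 121 = 11 × 11, composite.
Hence a = 10 is a counterexample.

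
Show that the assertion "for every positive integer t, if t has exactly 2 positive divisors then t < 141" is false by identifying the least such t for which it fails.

t = 149

Check each positive integer t in order until t has exactly 2 positive divisors but the claim fails.
The first 34 eligible values, up to t = 139, all satisfy the conclusion.
t = 149: τ(149) = 2; 149 ≥ 141.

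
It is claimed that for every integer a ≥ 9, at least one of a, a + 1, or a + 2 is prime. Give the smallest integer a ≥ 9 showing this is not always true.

We need the least integer a ≥ 9 for which a, a + 1, a + 2 are all composite.
The first 5 eligible values, up to a = 13, all satisfy the conclusion.
a = 14: 14 = 2 × 7; 15 = 3 × 5; 16 = 2 × 8 — all composite.

a = 14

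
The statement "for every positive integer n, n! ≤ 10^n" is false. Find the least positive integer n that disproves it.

n = 25

A counterexample is any positive integer n such that n! > 10^n; we check each in order.
For n = 1, 2, 3, 4, …, 22, 23, 24 the conclusion holds.
n = 25: n! = 15511210043330985984000000 and 10^n = 10000000000000000000000000, so 15511210043330985984000000 > 10000000000000000000000000.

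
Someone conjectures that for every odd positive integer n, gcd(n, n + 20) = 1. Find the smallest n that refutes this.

n = 5

A counterexample is any odd positive integer n such that gcd(n, n + 20) > 1; we check each in order.
n = 1: gcd(1, 21) = 1.
n = 3: gcd(3, 23) = 1.
n = 5: gcd(5, 25) = 5.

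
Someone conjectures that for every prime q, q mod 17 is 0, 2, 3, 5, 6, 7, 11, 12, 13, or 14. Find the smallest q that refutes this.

For q = 2, 3, 5, 7, …, 31, 37, 41 the conclusion holds.
q = 43: 43 mod 17 = 9 — not in {0, 2, 3, 5, 6, 7, 11, 12, 13, 14}.

q = 43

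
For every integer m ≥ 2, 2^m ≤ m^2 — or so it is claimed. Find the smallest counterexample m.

m = 5

A counterexample is any integer m ≥ 2 such that 2^m > m^2; we check each in order.
m = 2: 2^m = 4 and m^2 = 4, so 4 ≤ 4.
m = 3: 2^m = 8 and m^2 = 9, so 8 ≤ 9.
m = 4: 2^m = 16 and m^2 = 16, so 16 ≤ 16.
m = 5: 2^m = 32 and m^2 = 25, so 32 > 25.
Hence m = 5 is a counterexample.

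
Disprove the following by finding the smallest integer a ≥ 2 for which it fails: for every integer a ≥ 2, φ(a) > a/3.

a = 6

Check each integer a ≥ 2 in order until the claim fails.
a = 2: φ(2) = 1 and 2/3 = 2/3, so φ(2) > 2/3.
a = 3: φ(3) = 2 and 3/3 = 1, so φ(3) > 3/3.
a = 4: φ(4) = 2 and 4/3 = 4/3, so φ(4) > 4/3.
a = 5: φ(5) = 4 and 5/3 = 5/3, so φ(5) > 5/3.
a = 6: φ(6) = 2 and 6/3 = 2, so φ(6) ≤ 6/3.
Hence a = 6 is a counterexample.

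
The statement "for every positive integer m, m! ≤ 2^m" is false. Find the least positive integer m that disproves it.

We need the least positive integer m for which m! > 2^m.
m = 1: m! = 1 and 2^m = 2, so 1 ≤ 2.
m = 2: m! = 2 and 2^m = 4, so 2 ≤ 4.
m = 3: m! = 6 and 2^m = 8, so 6 ≤ 8.
m = 4: m! = 24 and 2^m = 16, so 24 > 16.

m = 4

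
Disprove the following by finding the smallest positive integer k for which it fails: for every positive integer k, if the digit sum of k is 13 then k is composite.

We need the least positive integer k for which the digit sum of k is 13 but k is prime.
For k = 49, 58 the conclusion holds.
k = 67: digit sum 13; 67 is prime, not composite.

k = 67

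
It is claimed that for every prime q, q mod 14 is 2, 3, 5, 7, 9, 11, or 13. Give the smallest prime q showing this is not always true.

q = 29

The first 9 eligible values, up to q = 23, all satisfy the conclusion.
q = 29: 29 mod 14 = 1 — not in {2, 3, 5, 7, 9, 11, 13}.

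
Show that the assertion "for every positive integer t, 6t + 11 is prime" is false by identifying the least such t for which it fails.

Check each positive integer t in order until 6t + 11 is not prime.
t = 1: 6t + 11 = 17, prime.
t = 2: 6t + 11 = 23, prime.
t = 3: 6t + 11 = 29, prime.
t = 4: 6t + 11 = 35 = 5 × 7, composite.
Hence t = 4 is a counterexample.

t = 4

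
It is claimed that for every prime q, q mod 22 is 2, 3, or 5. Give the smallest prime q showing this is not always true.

We need the least prime q for which the claim fails.
q = 2: 2 mod 22 = 2.
q = 3: 3 mod 22 = 3.
q = 5: 5 mod 22 = 5.
q = 7: 7 mod 22 = 7 — not in {2, 3, 5}.
So q = 7 is the smallest counterexample.

q = 7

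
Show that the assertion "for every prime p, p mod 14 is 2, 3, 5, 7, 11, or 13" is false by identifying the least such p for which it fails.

p = 23

Check each prime p in order until the claim fails.
p = 2: 2 mod 14 = 2.
p = 3: 3 mod 14 = 3.
p = 5: 5 mod 14 = 5.
p = 7: 7 mod 14 = 7.
p = 11: 11 mod 14 = 11.
p = 13: 13 mod 14 = 13.
p = 17: 17 mod 14 = 3.
p = 19: 19 mod 14 = 5.
p = 23: 23 mod 14 = 9 — not in {2, 3, 5, 7, 11, 13}.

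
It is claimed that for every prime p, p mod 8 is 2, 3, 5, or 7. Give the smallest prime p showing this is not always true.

We need the least prime p for which the claim fails.
For p = 2, 3, 5, 7, 11, 13 the conclusion holds.
p = 17: 17 mod 8 = 1 — not in {2, 3, 5, 7}.

p = 17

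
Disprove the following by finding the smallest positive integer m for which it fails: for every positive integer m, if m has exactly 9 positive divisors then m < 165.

m = 36: τ(36) = 9; 36 < 165.
m = 100: τ(100) = 9; 100 < 165.
m = 196: τ(196) = 9; 196 ≥ 165.

m = 196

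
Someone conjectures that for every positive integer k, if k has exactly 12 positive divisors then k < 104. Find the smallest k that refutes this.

We need the least positive integer k for which k has exactly 12 positive divisors but the claim fails.
The first 5 eligible values, up to k = 96, all satisfy the conclusion.
k = 108: τ(108) = 12; 108 ≥ 104.

k = 108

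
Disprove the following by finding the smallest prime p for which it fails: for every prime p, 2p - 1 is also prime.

p = 5

p = 2: 2p - 1 = 3, prime.
p = 3: 2p - 1 = 5, prime.
p = 5: 2p - 1 = 9 = 3 × 3, not prime.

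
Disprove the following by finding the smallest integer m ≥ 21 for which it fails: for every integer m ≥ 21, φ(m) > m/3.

m = 24

For m = 21, 22, 23 the conclusion holds.
m = 24: φ(24) = 8 and 24/3 = 8, so φ(24) ≤ 24/3.
Thus m = 24 disproves the claim, and no smaller m works.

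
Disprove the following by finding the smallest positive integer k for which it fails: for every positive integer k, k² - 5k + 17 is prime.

k = 13

We need the least positive integer k for which k² - 5k + 17 is not prime.
The first 12 eligible values, up to k = 12, all satisfy the conclusion.
k = 13: k² - 5k + 17 = 121 = 11 × 11, composite.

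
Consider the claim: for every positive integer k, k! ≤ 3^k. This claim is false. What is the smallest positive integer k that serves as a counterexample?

k = 7

A counterexample is any positive integer k such that k! > 3^k; we check each in order.
For k = 1, 2, 3, 4, 5, 6 the conclusion holds.
k = 7: k! = 5040 and 3^k = 2187, so 5040 > 2187.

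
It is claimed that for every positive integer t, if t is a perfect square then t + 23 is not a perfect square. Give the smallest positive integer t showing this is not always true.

The first 10 eligible values, up to t = 100, all satisfy the conclusion.
t = 121: 121 = 11² and 121 + 23 = 144 = 12².
Hence t = 121 is a counterexample.

t = 121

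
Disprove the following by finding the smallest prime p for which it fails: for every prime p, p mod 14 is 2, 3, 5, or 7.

p = 11

A counterexample is any prime p such that the claim fails; we check each in order.
p = 2: 2 mod 14 = 2.
p = 3: 3 mod 14 = 3.
p = 5: 5 mod 14 = 5.
p = 7: 7 mod 14 = 7.
p = 11: 11 mod 14 = 11 — not in {2, 3, 5, 7}.
Hence p = 11 is a counterexample.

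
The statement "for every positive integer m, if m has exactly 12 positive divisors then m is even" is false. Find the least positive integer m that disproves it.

m = 315

Check each positive integer m in order until m has exactly 12 positive divisors but m is odd.
For m = 60, 72, 84, 90, …, 294, 306, 308 the conclusion holds.
m = 315: divisors of 315: 12 divisors; 315 is odd.
Hence m = 315 is a counterexample.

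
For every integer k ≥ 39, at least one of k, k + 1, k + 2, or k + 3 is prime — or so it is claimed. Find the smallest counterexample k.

k = 48

Check each integer k ≥ 39 in order until k, k + 1, k + 2, k + 3 are all composite.
For k = 39, 40, 41, 42, 43, 44, 45, 46, 47 the conclusion holds.
k = 48: 48 = 2 × 24; 49 = 7 × 7; 50 = 2 × 25; 51 = 3 × 17 — all composite.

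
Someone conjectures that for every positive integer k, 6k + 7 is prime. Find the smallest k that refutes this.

k = 3

We need the least positive integer k for which 6k + 7 is not prime.
For k = 1, 2 the conclusion holds.
k = 3: 6k + 7 = 25 = 5 × 5, composite.
So k = 3 is the smallest counterexample.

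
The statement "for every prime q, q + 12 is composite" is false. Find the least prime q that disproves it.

q = 5

q = 2: q + 12 = 14 = 2 × 7, composite.
q = 3: q + 12 = 15 = 3 × 5, composite.
q = 5: q + 12 = 17, prime — not composite.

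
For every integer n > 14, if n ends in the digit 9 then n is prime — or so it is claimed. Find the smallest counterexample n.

Check each integer n > 14 in order until n ends in the digit 9 but n is not prime.
For n = 19, 29 the conclusion holds.
n = 39: 39 ends in 9; 39 = 3 × 13, composite.

n = 39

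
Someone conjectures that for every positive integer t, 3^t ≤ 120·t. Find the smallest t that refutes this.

t = 6

t = 1: 3^t = 3 and 120·t = 120, so 3 ≤ 120.
t = 2: 3^t = 9 and 120·t = 240, so 9 ≤ 240.
t = 3: 3^t = 27 and 120·t = 360, so 27 ≤ 360.
t = 4: 3^t = 81 and 120·t = 480, so 81 ≤ 480.
t = 5: 3^t = 243 and 120·t = 600, so 243 ≤ 600.
t = 6: 3^t = 729 and 120·t = 720, so 729 > 720.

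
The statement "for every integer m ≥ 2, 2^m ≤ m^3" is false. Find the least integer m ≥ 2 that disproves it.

Check each integer m ≥ 2 in order until 2^m > m^3.
The first 8 eligible values, up to m = 9, all satisfy the conclusion.
m = 10: 2^m = 1024 and m^3 = 1000, so 1024 > 1000.
Hence m = 10 is a counterexample.

m = 10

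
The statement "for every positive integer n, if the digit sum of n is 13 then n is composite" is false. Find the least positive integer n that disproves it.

n = 49: digit sum 13; 49 is composite.
n = 58: digit sum 13; 58 is composite.
n = 67: digit sum 13; 67 is prime, not composite.
Thus n = 67 disproves the claim, and no smaller n works.

n = 67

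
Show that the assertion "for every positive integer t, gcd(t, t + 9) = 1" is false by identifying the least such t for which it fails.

t = 3

A counterexample is any positive integer t such that gcd(t, t + 9) > 1; we check each in order.
t = 1: gcd(1, 10) = 1.
t = 2: gcd(2, 11) = 1.
t = 3: gcd(3, 12) = 3.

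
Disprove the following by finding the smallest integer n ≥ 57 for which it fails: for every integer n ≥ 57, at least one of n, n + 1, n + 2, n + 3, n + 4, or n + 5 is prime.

Check each integer n ≥ 57 in order until n, n + 1, n + 2, n + 3, n + 4, n + 5 are all composite.
For n = 57, 58, 59, 60, …, 87, 88, 89 the conclusion holds.
n = 90: 90 = 2 × 45; 91 = 7 × 13; 92 = 2 × 46; 93 = 3 × 31; 94 = 2 × 47; 95 = 5 × 19 — all composite.

n = 90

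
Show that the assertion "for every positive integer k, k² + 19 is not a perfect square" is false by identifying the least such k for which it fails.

k = 9

For k = 1, 2, 3, 4, 5, 6, 7, 8 the conclusion holds.
k = 9: 9² + 19 = 100 = 10², a perfect square.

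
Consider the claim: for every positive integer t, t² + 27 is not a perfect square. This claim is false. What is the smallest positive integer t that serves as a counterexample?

t = 1: 1² + 27 = 28, not a perfect square.
t = 2: 2² + 27 = 31, not a perfect square.
t = 3: 3² + 27 = 36 = 6², a perfect square.
So t = 3 is the smallest counterexample.

t = 3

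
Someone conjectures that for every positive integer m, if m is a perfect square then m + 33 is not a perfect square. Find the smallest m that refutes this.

A counterexample is any positive integer m such that m is a perfect square but m + 33 is a perfect square; we check each in order.
For m = 1, 4, 9 the conclusion holds.
m = 16: 16 = 4² and 16 + 33 = 49 = 7².

m = 16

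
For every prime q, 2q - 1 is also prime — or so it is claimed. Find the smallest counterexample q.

q = 5

Check each prime q in order until 2q - 1 is not prime.
q = 2: 2q - 1 = 3, prime.
q = 3: 2q - 1 = 5, prime.
q = 5: 2q - 1 = 9 = 3 × 3, not prime.
Hence q = 5 is a counterexample.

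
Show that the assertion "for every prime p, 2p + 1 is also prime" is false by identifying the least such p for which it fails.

For p = 2, 3, 5 the conclusion holds.
p = 7: 2p + 1 = 15 = 3 × 5, not prime.
Thus p = 7 disproves the claim, and no smaller p works.

p = 7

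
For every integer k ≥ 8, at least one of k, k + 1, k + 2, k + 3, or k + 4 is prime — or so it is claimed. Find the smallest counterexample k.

The first 16 eligible values, up to k = 23, all satisfy the conclusion.
k = 24: 24 = 2 × 12; 25 = 5 × 5; 26 = 2 × 13; 27 = 3 × 9; 28 = 2 × 14 — all composite.

k = 24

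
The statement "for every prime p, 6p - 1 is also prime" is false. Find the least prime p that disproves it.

p = 11

Check each prime p in order until 6p - 1 is not prime.
For p = 2, 3, 5, 7 the conclusion holds.
p = 11: 6p - 1 = 65 = 5 × 13, not prime.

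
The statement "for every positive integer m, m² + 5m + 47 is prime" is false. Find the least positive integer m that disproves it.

m = 38

We need the least positive integer m for which m² + 5m + 47 is not prime.
The first 37 eligible values, up to m = 37, all satisfy the conclusion.
m = 38: m² + 5m + 47 = 1681 = 41 × 41, composite.
Thus m = 38 disproves the claim, and no smaller m works.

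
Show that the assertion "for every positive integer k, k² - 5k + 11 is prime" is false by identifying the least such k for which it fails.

A counterexample is any positive integer k such that k² - 5k + 11 is not prime; we check each in order.
The first 6 eligible values, up to k = 6, all satisfy the conclusion.
k = 7: k² - 5k + 11 = 25 = 5 × 5, composite.

k = 7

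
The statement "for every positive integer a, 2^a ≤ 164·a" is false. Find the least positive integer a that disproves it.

We need the least positive integer a for which 2^a > 164·a.
For a = 1, 2, 3, 4, 5, 6, 7, 8, 9, 10 the conclusion holds.
a = 11: 2^a = 2048 and 164·a = 1804, so 2048 > 1804.
So a = 11 is the smallest counterexample.

a = 11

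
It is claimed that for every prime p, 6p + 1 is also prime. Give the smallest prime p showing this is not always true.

For p = 2, 3, 5, 7, 11, 13, 17 the conclusion holds.
p = 19: 6p + 1 = 115 = 5 × 23, not prime.
Thus p = 19 disproves the claim, and no smaller p works.

p = 19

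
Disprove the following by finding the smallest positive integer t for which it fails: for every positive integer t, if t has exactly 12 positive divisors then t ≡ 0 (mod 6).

t = 140

A counterexample is any positive integer t such that t has exactly 12 positive divisors but the claim fails; we check each in order.
The first 8 eligible values, up to t = 132, all satisfy the conclusion.
t = 140: τ(140) = 12; 140 ≡ 2 (mod 6).
So t = 140 is the smallest counterexample.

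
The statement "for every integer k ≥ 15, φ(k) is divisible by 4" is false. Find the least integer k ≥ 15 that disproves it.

k = 18

We need the least integer k ≥ 15 for which φ(k) is not divisible by 4.
k = 15: φ(15) = 8; 8 mod 4 = 0.
k = 16: φ(16) = 8; 8 mod 4 = 0.
k = 17: φ(17) = 16; 16 mod 4 = 0.
k = 18: φ(18) = 6; 6 mod 4 = 2.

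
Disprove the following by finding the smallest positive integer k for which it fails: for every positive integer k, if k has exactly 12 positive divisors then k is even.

For k = 60, 72, 84, 90, …, 294, 306, 308 the conclusion holds.
k = 315: divisors of 315: 12 divisors; 315 is odd.

k = 315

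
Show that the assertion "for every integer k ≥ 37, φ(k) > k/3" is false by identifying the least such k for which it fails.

k = 42

For k = 37, 38, 39, 40, 41 the conclusion holds.
k = 42: φ(42) = 12 and 42/3 = 14, so φ(42) ≤ 42/3.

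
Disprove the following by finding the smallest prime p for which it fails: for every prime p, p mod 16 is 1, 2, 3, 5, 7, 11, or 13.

For p = 2, 3, 5, 7, 11, 13, 17, 19, 23, 29 the conclusion holds.
p = 31: 31 mod 16 = 15 — not in {1, 2, 3, 5, 7, 11, 13}.

p = 31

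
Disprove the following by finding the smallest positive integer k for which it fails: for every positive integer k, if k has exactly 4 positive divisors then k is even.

We need the least positive integer k for which k has exactly 4 positive divisors but k is odd.
For k = 6, 8, 10, 14 the conclusion holds.
k = 15: divisors of 15: 1, 3, 5, 15; 15 is odd.

k = 15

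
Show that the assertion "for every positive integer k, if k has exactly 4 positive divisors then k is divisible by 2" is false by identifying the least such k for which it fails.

k = 15

The first 4 eligible values, up to k = 14, all satisfy the conclusion.
k = 15: τ(15) = 4; 15 mod 2 = 1.
Thus k = 15 disproves the claim, and no smaller k works.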